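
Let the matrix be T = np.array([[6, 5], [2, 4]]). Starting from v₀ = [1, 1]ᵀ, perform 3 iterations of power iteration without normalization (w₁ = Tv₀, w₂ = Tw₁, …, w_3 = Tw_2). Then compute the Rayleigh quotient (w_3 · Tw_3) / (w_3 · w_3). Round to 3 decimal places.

w1 = Tv₀ = (6·1 + 5·1; 2·1 + 4·1) = (11, 6)
w2 = Tw1 = (6·11 + 5·6; 2·11 + 4·6) = (96, 46)
w3 = Tw2 = (806, 376)
Tw3 = (6716, 3116)
w3·Tw3 = 806·6716 + 376·3116 = 6584712; w3·w3 = 806·806 + 376·376 = 791012
λ ≈ 6584712/791012 = 8.324

λ ≈ 8.324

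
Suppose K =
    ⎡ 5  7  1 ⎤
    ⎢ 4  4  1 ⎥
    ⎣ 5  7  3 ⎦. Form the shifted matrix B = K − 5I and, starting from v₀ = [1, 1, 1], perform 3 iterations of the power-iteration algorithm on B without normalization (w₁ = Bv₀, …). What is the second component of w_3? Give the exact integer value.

162

B = K − 5I has rows (0, 7, 1); (4, -1, 1); (5, 7, -2)
w1 = Bv₀ = (0·1 + 7·1 + 1·1; 4·1 + (-1)·1 + 1·1; 5·1 + 7·1 + (-2)·1) = (8, 4, 10)
w2 = Bw1 = (0·8 + 7·4 + 1·10; 4·8 + (-1)·4 + 1·10; 5·8 + 7·4 + (-2)·10) = (38, 38, 48)
w3 = Bw2 = (314, 162, 360)
Requested component of w3: 162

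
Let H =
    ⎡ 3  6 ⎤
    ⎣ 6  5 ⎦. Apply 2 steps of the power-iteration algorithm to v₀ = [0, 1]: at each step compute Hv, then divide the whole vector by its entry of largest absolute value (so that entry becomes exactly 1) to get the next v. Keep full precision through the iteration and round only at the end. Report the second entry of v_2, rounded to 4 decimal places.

Hv0 = (6.00000, 5.00000); divide by 6.00000 → v1 = (1.00000, 0.83333)
Hv1 = (8.00000, 10.16667); divide by 10.16667 → v2 = (0.78689, 1.00000)
Requested entry of v2: 61/61 = 1.0000

1.0000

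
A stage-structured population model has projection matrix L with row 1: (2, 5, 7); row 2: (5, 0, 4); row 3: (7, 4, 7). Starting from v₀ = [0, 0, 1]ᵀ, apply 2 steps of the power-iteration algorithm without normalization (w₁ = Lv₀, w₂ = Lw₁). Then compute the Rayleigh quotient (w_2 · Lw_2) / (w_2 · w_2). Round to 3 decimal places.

14.545

w1 = Lv₀ = (2·0 + 5·0 + 7·1; 5·0 + 0·0 + 4·1; 7·0 + 4·0 + 7·1) = (7, 4, 7)
w2 = Lw1 = (2·7 + 5·4 + 7·7; 5·7 + 0·4 + 4·7; 7·7 + 4·4 + 7·7) = (83, 63, 114)
Lw2 = (1279, 871, 1631)
w2·Lw2 = 83·1279 + 63·871 + 114·1631 = 346964; w2·w2 = 83·83 + 63·63 + 114·114 = 23854
λ ≈ 346964/23854 = 14.545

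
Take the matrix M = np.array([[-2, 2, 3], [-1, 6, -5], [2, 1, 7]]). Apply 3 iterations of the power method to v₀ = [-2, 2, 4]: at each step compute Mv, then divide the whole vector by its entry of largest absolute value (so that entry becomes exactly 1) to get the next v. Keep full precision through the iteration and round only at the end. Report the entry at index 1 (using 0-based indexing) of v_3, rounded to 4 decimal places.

1.0000

Mv0 = (20.00000, -6.00000, 26.00000); divide by 26.00000 → v1 = (0.76923, -0.23077, 1.00000)
Mv1 = (1.00000, -7.15385, 8.30769); divide by 8.30769 → v2 = (0.12037, -0.86111, 1.00000)
Mv2 = (1.03704, -10.28704, 6.37963); divide by -10.28704 → v3 = (-0.10081, 1.00000, -0.62016)
Requested entry of v3: -2222/-2222 = 1.0000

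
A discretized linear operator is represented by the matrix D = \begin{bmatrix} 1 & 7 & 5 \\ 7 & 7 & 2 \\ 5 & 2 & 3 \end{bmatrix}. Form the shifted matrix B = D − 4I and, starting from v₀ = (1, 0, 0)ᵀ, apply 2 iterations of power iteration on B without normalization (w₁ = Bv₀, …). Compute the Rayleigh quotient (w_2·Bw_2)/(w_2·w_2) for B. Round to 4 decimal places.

B = D − 4I has rows (-3, 7, 5); (7, 3, 2); (5, 2, -1)
w1 = Bv₀ = ((-3)·1 + 7·0 + 5·0; 7·1 + 3·0 + 2·0; 5·1 + 2·0 + (-1)·0) = (-3, 7, 5)
w2 = Bw1 = ((-3)·(-3) + 7·7 + 5·5; 7·(-3) + 3·7 + 2·5; 5·(-3) + 2·7 + (-1)·5) = (83, 10, -6)
Bw2 = (-209, 599, 441)
w2·Bw2 = -14003; w2·w2 = 7025; μ ≈ -14003/7025 = -1.9933

μ ≈ -1.9933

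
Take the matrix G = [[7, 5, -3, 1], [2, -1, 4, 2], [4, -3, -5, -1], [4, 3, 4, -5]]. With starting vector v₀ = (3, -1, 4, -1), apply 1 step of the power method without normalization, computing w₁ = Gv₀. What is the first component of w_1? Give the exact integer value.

3

w1 = Gv₀ = (7·3 + 5·(-1) + (-3)·4 + 1·(-1); 2·3 + (-1)·(-1) + 4·4 + 2·(-1); 4·3 + (-3)·(-1) + (-5)·4 + (-1)·(-1); 4·3 + 3·(-1) + 4·4 + (-5)·(-1)) = (3, 21, -4, 30)
The requested component of w1 is 3.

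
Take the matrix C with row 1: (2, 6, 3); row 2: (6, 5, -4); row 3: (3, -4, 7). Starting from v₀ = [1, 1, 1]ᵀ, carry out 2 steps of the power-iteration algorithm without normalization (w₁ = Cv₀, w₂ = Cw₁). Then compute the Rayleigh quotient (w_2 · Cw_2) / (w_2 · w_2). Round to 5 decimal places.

λ ≈ 8.64594

w1 = Cv₀ = (11, 7, 6)
w2 = Cw1 = (82, 77, 47)
Cw2 = (767, 689, 267)
w2·Cw2 = 82·767 + 77·689 + 47·267 = 128496; w2·w2 = 82·82 + 77·77 + 47·47 = 14862
λ ≈ 128496/14862 = 8.64594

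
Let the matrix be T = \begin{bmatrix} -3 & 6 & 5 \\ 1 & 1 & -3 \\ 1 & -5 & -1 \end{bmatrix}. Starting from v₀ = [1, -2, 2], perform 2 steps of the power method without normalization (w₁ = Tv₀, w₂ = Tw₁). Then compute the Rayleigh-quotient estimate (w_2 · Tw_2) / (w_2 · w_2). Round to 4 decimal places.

λ ≈ 1.7559

w1 = Tv₀ = ((-3)·1 + 6·(-2) + 5·2; 1·1 + 1·(-2) + (-3)·2; 1·1 + (-5)·(-2) + (-1)·2) = (-5, -7, 9)
w2 = Tw1 = ((-3)·(-5) + 6·(-7) + 5·9; 1·(-5) + 1·(-7) + (-3)·9; 1·(-5) + (-5)·(-7) + (-1)·9) = (18, -39, 21)
Tw2 = (-183, -84, 192)
w2·Tw2 = 18·(-183) + (-39)·(-84) + 21·192 = 4014; w2·w2 = 18·18 + (-39)·(-39) + 21·21 = 2286
λ ≈ 4014/2286 = 1.7559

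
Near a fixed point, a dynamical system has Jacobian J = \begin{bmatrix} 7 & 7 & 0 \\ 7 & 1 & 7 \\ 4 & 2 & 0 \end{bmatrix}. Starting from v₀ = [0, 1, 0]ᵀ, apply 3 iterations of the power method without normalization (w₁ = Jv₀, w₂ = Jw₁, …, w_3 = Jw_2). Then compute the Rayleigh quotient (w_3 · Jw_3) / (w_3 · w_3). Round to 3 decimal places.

12.967

w1 = Jv₀ = (7·0 + 7·1 + 0·0; 7·0 + 1·1 + 7·0; 4·0 + 2·1 + 0·0) = (7, 1, 2)
w2 = Jw1 = (7·7 + 7·1 + 0·2; 7·7 + 1·1 + 7·2; 4·7 + 2·1 + 0·2) = (56, 64, 30)
w3 = Jw2 = (840, 666, 352)
Jw3 = (10542, 9010, 4692)
w3·Jw3 = 840·10542 + 666·9010 + 352·4692 = 16507524; w3·w3 = 840·840 + 666·666 + 352·352 = 1273060
λ ≈ 16507524/1273060 = 12.967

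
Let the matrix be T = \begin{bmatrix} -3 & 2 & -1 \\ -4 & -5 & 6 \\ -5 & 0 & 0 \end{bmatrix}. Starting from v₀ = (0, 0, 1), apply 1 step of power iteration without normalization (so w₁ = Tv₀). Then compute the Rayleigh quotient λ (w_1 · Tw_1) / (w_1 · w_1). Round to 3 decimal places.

w1 = Tv₀ = (-1, 6, 0)
Tw1 = (15, -26, 5)
w1·Tw1 = (-1)·15 + 6·(-26) + 0·5 = -171; w1·w1 = (-1)·(-1) + 6·6 + 0·0 = 37
λ ≈ -171/37 = -4.622

-4.622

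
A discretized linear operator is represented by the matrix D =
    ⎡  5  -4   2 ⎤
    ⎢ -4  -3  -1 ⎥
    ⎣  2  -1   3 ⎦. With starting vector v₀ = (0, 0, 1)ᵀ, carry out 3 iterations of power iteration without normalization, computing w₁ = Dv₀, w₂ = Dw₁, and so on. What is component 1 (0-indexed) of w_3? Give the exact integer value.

w1 = Dv₀ = (2, -1, 3)
w2 = Dw1 = (20, -8, 14)
w3 = Dw2 = (160, -70, 90)
The requested component of w3 is -70.

-70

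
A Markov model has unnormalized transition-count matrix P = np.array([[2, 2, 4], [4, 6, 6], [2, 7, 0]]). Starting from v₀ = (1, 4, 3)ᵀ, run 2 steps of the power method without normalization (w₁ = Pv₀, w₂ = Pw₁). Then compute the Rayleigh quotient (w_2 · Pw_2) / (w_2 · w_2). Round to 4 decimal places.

λ ≈ 11.8944

w1 = Pv₀ = (2·1 + 2·4 + 4·3; 4·1 + 6·4 + 6·3; 2·1 + 7·4 + 0·3) = (22, 46, 30)
w2 = Pw1 = (2·22 + 2·46 + 4·30; 4·22 + 6·46 + 6·30; 2·22 + 7·46 + 0·30) = (256, 544, 366)
Pw2 = (3064, 6484, 4320)
w2·Pw2 = 256·3064 + 544·6484 + 366·4320 = 5892800; w2·w2 = 256·256 + 544·544 + 366·366 = 495428
λ ≈ 5892800/495428 = 11.8944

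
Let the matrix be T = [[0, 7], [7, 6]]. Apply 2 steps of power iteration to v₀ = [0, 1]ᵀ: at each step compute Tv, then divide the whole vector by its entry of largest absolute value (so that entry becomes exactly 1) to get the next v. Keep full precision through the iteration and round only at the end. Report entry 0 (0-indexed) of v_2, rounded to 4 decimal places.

0.4941

Tv0 = (7.00000, 6.00000); divide by 7.00000 → v1 = (1.00000, 0.85714)
Tv1 = (6.00000, 12.14286); divide by 12.14286 → v2 = (0.49412, 1.00000)
Requested entry of v2: 42/85 = 0.4941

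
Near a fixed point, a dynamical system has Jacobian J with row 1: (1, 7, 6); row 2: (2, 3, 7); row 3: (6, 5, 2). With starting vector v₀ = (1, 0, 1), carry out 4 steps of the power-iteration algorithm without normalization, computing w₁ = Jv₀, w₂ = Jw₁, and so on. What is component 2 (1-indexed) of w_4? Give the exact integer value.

16367

w1 = Jv₀ = (1·1 + 7·0 + 6·1; 2·1 + 3·0 + 7·1; 6·1 + 5·0 + 2·1) = (7, 9, 8)
w2 = Jw1 = (1·7 + 7·9 + 6·8; 2·7 + 3·9 + 7·8; 6·7 + 5·9 + 2·8) = (118, 97, 103)
w3 = Jw2 = (1415, 1248, 1399)
w4 = Jw3 = (18545, 16367, 17528)
The requested component of w4 is 16367.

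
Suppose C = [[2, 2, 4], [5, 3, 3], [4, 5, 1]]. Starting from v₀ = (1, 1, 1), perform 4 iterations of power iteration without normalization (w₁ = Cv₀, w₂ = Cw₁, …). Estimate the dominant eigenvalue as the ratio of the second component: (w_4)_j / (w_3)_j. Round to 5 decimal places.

9.58788

w1 = Cv₀ = (8, 11, 10)
w2 = Cw1 = (78, 103, 97)
w3 = Cw2 = (750, 990, 924)
w4 = Cw3 = (7176, 9492, 8874)
Ratio at component: 9492 / 990 = 9.58788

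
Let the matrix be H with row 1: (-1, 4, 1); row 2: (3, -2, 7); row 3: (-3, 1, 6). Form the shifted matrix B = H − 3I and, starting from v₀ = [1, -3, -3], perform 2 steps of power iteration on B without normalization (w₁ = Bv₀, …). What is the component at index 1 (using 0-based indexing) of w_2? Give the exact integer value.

B = H − 3I has rows (-4, 4, 1); (3, -5, 7); (-3, 1, 3)
w1 = Bv₀ = (-19, -3, -15)
w2 = Bw1 = (49, -147, 9)
Requested component of w2: -147

-147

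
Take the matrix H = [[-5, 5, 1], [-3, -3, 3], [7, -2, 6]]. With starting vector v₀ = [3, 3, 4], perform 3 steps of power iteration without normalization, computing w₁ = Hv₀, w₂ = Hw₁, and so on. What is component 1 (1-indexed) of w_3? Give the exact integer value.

944

w1 = Hv₀ = (4, -6, 39)
w2 = Hw1 = (-11, 123, 274)
w3 = Hw2 = (944, 486, 1321)
The requested component of w3 is 944.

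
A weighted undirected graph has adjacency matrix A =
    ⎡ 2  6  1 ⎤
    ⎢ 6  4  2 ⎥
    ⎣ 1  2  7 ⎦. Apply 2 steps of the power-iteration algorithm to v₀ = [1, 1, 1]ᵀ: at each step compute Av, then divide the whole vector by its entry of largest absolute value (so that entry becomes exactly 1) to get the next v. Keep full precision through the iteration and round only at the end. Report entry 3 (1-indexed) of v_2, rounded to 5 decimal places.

0.84426

Av0 = (9.000000, 12.000000, 10.000000); divide by 12.000000 → v1 = (0.750000, 1.000000, 0.833333)
Av1 = (8.333333, 10.166667, 8.583333); divide by 10.166667 → v2 = (0.819672, 1.000000, 0.844262)
Requested entry of v2: 103/122 = 0.84426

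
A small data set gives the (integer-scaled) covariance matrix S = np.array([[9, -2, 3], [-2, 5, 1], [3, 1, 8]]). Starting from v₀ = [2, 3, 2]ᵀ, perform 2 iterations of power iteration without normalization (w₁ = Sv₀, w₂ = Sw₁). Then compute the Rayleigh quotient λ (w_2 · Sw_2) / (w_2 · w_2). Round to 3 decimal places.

λ ≈ 11.007

w1 = Sv₀ = (9·2 + (-2)·3 + 3·2; (-2)·2 + 5·3 + 1·2; 3·2 + 1·3 + 8·2) = (18, 13, 25)
w2 = Sw1 = (9·18 + (-2)·13 + 3·25; (-2)·18 + 5·13 + 1·25; 3·18 + 1·13 + 8·25) = (211, 54, 267)
Sw2 = (2592, 115, 2823)
w2·Sw2 = 211·2592 + 54·115 + 267·2823 = 1306863; w2·w2 = 211·211 + 54·54 + 267·267 = 118726
λ ≈ 1306863/118726 = 11.007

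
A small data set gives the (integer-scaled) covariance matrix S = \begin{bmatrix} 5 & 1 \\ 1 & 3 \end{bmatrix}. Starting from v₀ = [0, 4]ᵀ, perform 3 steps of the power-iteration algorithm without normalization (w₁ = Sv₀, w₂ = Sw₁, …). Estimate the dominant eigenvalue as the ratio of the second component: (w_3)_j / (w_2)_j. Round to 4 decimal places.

w1 = Sv₀ = (5·0 + 1·4; 1·0 + 3·4) = (4, 12)
w2 = Sw1 = (5·4 + 1·12; 1·4 + 3·12) = (32, 40)
w3 = Sw2 = (200, 152)
Ratio at component: 152 / 40 = 3.8000

λ ≈ 3.8000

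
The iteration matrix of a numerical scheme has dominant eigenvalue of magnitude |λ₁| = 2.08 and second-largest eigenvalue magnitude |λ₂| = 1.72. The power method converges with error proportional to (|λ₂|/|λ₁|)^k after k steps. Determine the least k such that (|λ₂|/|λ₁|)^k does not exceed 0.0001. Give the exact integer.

49

|λ₂/λ₁| = 1.72/2.08 = 0.82692
Need k ≥ ln(0.0001) / ln(0.82692) = -9.2103 / -0.1900 ≈ 48.464
Smallest integer k satisfying the bound: 49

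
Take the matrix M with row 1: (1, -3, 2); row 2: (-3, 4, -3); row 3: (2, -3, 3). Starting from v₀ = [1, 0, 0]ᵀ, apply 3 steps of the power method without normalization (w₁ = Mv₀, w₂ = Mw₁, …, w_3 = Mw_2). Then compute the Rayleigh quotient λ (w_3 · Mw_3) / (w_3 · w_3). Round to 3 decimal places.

λ ≈ 8.303

w1 = Mv₀ = (1·1 + (-3)·0 + 2·0; (-3)·1 + 4·0 + (-3)·0; 2·1 + (-3)·0 + 3·0) = (1, -3, 2)
w2 = Mw1 = (1·1 + (-3)·(-3) + 2·2; (-3)·1 + 4·(-3) + (-3)·2; 2·1 + (-3)·(-3) + 3·2) = (14, -21, 17)
w3 = Mw2 = (111, -177, 142)
Mw3 = (926, -1467, 1179)
w3·Mw3 = 111·926 + (-177)·(-1467) + 142·1179 = 529863; w3·w3 = 111·111 + (-177)·(-177) + 142·142 = 63814
λ ≈ 529863/63814 = 8.303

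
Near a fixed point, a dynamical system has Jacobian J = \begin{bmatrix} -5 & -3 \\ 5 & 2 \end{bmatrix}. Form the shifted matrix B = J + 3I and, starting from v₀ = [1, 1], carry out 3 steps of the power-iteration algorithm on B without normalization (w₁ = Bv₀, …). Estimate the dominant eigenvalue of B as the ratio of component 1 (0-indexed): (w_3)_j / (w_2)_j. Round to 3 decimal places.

μ ≈ 1.000

B = J + 3I has rows (-2, -3); (5, 5)
w1 = Bv₀ = ((-2)·1 + (-3)·1; 5·1 + 5·1) = (-5, 10)
w2 = Bw1 = ((-2)·(-5) + (-3)·10; 5·(-5) + 5·10) = (-20, 25)
w3 = Bw2 = (-35, 25)
Ratio: 25/25 = 1.000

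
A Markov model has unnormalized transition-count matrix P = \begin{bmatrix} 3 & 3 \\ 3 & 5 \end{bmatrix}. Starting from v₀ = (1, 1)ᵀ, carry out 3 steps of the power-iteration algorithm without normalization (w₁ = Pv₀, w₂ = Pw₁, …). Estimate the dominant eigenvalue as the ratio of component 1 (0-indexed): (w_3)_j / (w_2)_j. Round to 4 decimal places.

w1 = Pv₀ = (3·1 + 3·1; 3·1 + 5·1) = (6, 8)
w2 = Pw1 = (3·6 + 3·8; 3·6 + 5·8) = (42, 58)
w3 = Pw2 = (300, 416)
Ratio at component: 416 / 58 = 7.1724

λ ≈ 7.1724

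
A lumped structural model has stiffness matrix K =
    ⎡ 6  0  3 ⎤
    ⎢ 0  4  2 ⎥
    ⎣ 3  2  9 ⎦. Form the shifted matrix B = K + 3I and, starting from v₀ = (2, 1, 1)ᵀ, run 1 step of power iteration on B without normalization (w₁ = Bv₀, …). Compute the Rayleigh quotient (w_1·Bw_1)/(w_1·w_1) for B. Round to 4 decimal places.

μ ≈ 13.6399

B = K + 3I has rows (9, 0, 3); (0, 7, 2); (3, 2, 12)
w1 = Bv₀ = (21, 9, 20)
Bw1 = (249, 103, 321)
w1·Bw1 = 12576; w1·w1 = 922; μ ≈ 12576/922 = 13.6399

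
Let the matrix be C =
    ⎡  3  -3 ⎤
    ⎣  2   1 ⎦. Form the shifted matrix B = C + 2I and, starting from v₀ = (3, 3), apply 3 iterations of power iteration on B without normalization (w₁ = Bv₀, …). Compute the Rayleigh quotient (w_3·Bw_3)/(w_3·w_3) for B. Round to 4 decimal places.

4.9369

B = C + 2I has rows (5, -3); (2, 3)
w1 = Bv₀ = (6, 15)
w2 = Bw1 = (-15, 57)
w3 = Bw2 = (-246, 141)
Bw3 = (-1653, -69)
w3·Bw3 = 396909; w3·w3 = 80397; μ ≈ 396909/80397 = 4.9369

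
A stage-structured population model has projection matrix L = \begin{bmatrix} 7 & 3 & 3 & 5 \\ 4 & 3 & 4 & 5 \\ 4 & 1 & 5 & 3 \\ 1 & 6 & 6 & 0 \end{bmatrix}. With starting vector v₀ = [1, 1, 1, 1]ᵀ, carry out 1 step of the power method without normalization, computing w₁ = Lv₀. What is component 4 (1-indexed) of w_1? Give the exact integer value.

w1 = Lv₀ = (18, 16, 13, 13)
The requested component of w1 is 13.

13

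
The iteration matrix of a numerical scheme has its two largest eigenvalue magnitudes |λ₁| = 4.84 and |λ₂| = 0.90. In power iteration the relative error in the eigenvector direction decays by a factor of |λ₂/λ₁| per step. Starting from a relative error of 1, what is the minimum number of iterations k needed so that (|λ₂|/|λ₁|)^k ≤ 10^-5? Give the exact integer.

7

|λ₂/λ₁| = 0.90/4.84 = 0.18595
Need k ≥ ln(10^-5) / ln(0.18595) = -11.5129 / -1.6823 ≈ 6.844
Smallest integer k satisfying the bound: 7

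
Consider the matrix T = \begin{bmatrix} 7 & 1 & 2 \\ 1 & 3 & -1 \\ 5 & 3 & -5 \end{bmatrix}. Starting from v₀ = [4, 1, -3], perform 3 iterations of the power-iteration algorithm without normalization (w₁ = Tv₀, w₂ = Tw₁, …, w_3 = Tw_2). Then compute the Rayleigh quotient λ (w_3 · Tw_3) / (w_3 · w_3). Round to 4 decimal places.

λ ≈ 5.4200

w1 = Tv₀ = (7·4 + 1·1 + 2·(-3); 1·4 + 3·1 + (-1)·(-3); 5·4 + 3·1 + (-5)·(-3)) = (23, 10, 38)
w2 = Tw1 = (7·23 + 1·10 + 2·38; 1·23 + 3·10 + (-1)·38; 5·23 + 3·10 + (-5)·38) = (247, 15, -45)
w3 = Tw2 = (1654, 337, 1505)
Tw3 = (14925, 1160, 1756)
w3·Tw3 = 1654·14925 + 337·1160 + 1505·1756 = 27719650; w3·w3 = 1654·1654 + 337·337 + 1505·1505 = 5114310
λ ≈ 27719650/5114310 = 5.4200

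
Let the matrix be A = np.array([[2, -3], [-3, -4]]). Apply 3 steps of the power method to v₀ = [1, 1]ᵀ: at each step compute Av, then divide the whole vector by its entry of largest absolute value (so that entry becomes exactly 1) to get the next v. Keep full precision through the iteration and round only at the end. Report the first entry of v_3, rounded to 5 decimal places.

0.30387

Av0 = (-1.000000, -7.000000); divide by -7.000000 → v1 = (0.142857, 1.000000)
Av1 = (-2.714286, -4.428571); divide by -4.428571 → v2 = (0.612903, 1.000000)
Av2 = (-1.774194, -5.838710); divide by -5.838710 → v3 = (0.303867, 1.000000)
Requested entry of v3: -55/-181 = 0.30387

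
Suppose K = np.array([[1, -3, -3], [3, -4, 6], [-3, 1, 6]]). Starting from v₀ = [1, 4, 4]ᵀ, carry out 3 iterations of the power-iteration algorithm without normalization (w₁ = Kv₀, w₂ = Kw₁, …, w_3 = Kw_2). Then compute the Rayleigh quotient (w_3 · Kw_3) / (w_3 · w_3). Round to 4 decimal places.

7.9324

w1 = Kv₀ = (1·1 + (-3)·4 + (-3)·4; 3·1 + (-4)·4 + 6·4; (-3)·1 + 1·4 + 6·4) = (-23, 11, 25)
w2 = Kw1 = (1·(-23) + (-3)·11 + (-3)·25; 3·(-23) + (-4)·11 + 6·25; (-3)·(-23) + 1·11 + 6·25) = (-131, 37, 230)
w3 = Kw2 = (-932, 839, 1810)
Kw3 = (-8879, 4708, 14495)
w3·Kw3 = (-932)·(-8879) + 839·4708 + 1810·14495 = 38461190; w3·w3 = (-932)·(-932) + 839·839 + 1810·1810 = 4848645
λ ≈ 38461190/4848645 = 7.9324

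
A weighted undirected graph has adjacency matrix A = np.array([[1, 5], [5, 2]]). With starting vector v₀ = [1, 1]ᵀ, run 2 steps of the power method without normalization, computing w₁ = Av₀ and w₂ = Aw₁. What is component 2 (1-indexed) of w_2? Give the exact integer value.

44

w1 = Av₀ = (1·1 + 5·1; 5·1 + 2·1) = (6, 7)
w2 = Aw1 = (1·6 + 5·7; 5·6 + 2·7) = (41, 44)
The requested component of w2 is 44.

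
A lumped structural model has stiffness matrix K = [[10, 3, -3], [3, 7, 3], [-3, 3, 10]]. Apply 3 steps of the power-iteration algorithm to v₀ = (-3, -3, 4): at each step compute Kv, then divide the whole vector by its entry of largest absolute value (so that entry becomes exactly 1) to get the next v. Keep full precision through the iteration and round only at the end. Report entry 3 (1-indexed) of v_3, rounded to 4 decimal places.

-0.7448

Kv0 = (-51.00000, -18.00000, 40.00000); divide by -51.00000 → v1 = (1.00000, 0.35294, -0.78431)
Kv1 = (13.41176, 3.11765, -9.78431); divide by 13.41176 → v2 = (1.00000, 0.23246, -0.72953)
Kv2 = (12.88596, 2.43860, -9.59795); divide by 12.88596 → v3 = (1.00000, 0.18924, -0.74484)
Requested entry of v3: 6565/-8814 = -0.7448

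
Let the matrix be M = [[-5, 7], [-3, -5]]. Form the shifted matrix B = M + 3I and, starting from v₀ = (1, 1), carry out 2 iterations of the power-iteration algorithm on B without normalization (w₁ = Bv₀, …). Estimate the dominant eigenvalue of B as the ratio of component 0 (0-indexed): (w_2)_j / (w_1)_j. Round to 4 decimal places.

-9.0000

B = M + 3I has rows (-2, 7); (-3, -2)
w1 = Bv₀ = ((-2)·1 + 7·1; (-3)·1 + (-2)·1) = (5, -5)
w2 = Bw1 = ((-2)·5 + 7·(-5); (-3)·5 + (-2)·(-5)) = (-45, -5)
Ratio: -45/5 = -9.0000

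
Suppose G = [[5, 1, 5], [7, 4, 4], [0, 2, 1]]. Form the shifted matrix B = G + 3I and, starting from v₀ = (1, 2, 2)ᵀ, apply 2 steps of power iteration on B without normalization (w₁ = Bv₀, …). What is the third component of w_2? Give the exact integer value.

B = G + 3I has rows (8, 1, 5); (7, 7, 4); (0, 2, 4)
w1 = Bv₀ = (8·1 + 1·2 + 5·2; 7·1 + 7·2 + 4·2; 0·1 + 2·2 + 4·2) = (20, 29, 12)
w2 = Bw1 = (8·20 + 1·29 + 5·12; 7·20 + 7·29 + 4·12; 0·20 + 2·29 + 4·12) = (249, 391, 106)
Requested component of w2: 106

106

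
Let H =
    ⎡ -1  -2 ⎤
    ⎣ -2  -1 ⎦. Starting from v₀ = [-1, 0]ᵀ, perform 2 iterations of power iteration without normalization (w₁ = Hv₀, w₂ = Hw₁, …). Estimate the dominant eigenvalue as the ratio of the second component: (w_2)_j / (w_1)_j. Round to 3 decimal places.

-2.000

w1 = Hv₀ = (1, 2)
w2 = Hw1 = (-5, -4)
Ratio at component: -4 / 2 = -2.000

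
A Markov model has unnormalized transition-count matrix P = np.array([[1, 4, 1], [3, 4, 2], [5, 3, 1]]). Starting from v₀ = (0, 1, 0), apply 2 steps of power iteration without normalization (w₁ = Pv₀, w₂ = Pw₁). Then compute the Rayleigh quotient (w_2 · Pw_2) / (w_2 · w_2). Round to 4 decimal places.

7.7773

w1 = Pv₀ = (1·0 + 4·1 + 1·0; 3·0 + 4·1 + 2·0; 5·0 + 3·1 + 1·0) = (4, 4, 3)
w2 = Pw1 = (1·4 + 4·4 + 1·3; 3·4 + 4·4 + 2·3; 5·4 + 3·4 + 1·3) = (23, 34, 35)
Pw2 = (194, 275, 252)
w2·Pw2 = 23·194 + 34·275 + 35·252 = 22632; w2·w2 = 23·23 + 34·34 + 35·35 = 2910
λ ≈ 22632/2910 = 7.7773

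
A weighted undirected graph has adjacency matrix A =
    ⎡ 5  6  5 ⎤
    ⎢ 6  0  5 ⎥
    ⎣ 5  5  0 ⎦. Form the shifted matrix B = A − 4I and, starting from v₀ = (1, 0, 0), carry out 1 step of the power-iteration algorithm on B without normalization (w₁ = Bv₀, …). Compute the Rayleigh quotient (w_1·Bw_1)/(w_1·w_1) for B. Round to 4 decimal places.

B = A − 4I has rows (1, 6, 5); (6, -4, 5); (5, 5, -4)
w1 = Bv₀ = (1·1 + 6·0 + 5·0; 6·1 + (-4)·0 + 5·0; 5·1 + 5·0 + (-4)·0) = (1, 6, 5)
Bw1 = (62, 7, 15)
w1·Bw1 = 179; w1·w1 = 62; μ ≈ 179/62 = 2.8871

2.8871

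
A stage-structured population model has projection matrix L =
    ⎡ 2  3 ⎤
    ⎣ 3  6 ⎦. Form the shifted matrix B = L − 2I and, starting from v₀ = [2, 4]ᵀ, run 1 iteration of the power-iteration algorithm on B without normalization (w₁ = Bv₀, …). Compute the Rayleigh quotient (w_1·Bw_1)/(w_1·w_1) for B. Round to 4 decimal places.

5.6051

B = L − 2I has rows (0, 3); (3, 4)
w1 = Bv₀ = (0·2 + 3·4; 3·2 + 4·4) = (12, 22)
Bw1 = (66, 124)
w1·Bw1 = 3520; w1·w1 = 628; μ ≈ 3520/628 = 5.6051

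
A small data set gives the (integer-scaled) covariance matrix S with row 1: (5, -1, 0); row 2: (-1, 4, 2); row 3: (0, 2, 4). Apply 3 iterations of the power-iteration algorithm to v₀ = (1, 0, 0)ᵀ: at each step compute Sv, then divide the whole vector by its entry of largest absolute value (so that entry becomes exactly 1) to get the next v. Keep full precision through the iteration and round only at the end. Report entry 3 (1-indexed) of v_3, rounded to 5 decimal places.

Sv0 = (5.000000, -1.000000, 0.000000); divide by 5.000000 → v1 = (1.000000, -0.200000, 0.000000)
Sv1 = (5.200000, -1.800000, -0.400000); divide by 5.200000 → v2 = (1.000000, -0.346154, -0.076923)
Sv2 = (5.346154, -2.538462, -1.000000); divide by 5.346154 → v3 = (1.000000, -0.474820, -0.187050)
Requested entry of v3: -26/139 = -0.18705

-0.18705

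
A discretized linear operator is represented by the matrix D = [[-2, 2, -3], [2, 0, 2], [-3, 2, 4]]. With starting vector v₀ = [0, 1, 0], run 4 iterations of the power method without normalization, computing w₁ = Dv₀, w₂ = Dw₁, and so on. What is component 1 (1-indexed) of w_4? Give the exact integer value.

-254

w1 = Dv₀ = ((-2)·0 + 2·1 + (-3)·0; 2·0 + 0·1 + 2·0; (-3)·0 + 2·1 + 4·0) = (2, 0, 2)
w2 = Dw1 = ((-2)·2 + 2·0 + (-3)·2; 2·2 + 0·0 + 2·2; (-3)·2 + 2·0 + 4·2) = (-10, 8, 2)
w3 = Dw2 = (30, -16, 54)
w4 = Dw3 = (-254, 168, 94)
The requested component of w4 is -254.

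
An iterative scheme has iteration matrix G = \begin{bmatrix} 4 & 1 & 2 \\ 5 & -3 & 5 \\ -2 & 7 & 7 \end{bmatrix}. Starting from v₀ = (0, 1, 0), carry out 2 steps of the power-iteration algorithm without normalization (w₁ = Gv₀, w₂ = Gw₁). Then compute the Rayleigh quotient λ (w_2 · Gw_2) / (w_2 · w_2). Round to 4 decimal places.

λ ≈ 5.4897

w1 = Gv₀ = (1, -3, 7)
w2 = Gw1 = (15, 49, 26)
Gw2 = (161, 58, 495)
w2·Gw2 = 15·161 + 49·58 + 26·495 = 18127; w2·w2 = 15·15 + 49·49 + 26·26 = 3302
λ ≈ 18127/3302 = 5.4897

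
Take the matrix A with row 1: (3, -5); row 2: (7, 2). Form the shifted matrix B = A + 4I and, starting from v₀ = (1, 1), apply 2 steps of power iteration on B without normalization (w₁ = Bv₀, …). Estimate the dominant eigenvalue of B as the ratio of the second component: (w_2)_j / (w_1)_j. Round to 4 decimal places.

7.0769

B = A + 4I has rows (7, -5); (7, 6)
w1 = Bv₀ = (7·1 + (-5)·1; 7·1 + 6·1) = (2, 13)
w2 = Bw1 = (7·2 + (-5)·13; 7·2 + 6·13) = (-51, 92)
Ratio: 92/13 = 7.0769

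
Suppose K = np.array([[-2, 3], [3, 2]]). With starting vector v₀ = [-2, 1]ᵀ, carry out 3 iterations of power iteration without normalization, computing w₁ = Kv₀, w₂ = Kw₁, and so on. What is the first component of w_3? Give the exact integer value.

w1 = Kv₀ = (7, -4)
w2 = Kw1 = (-26, 13)
w3 = Kw2 = (91, -52)
The requested component of w3 is 91.

91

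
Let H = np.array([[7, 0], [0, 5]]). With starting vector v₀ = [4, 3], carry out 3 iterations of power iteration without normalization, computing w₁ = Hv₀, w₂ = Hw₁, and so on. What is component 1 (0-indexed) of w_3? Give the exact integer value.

375

w1 = Hv₀ = (28, 15)
w2 = Hw1 = (196, 75)
w3 = Hw2 = (1372, 375)
The requested component of w3 is 375.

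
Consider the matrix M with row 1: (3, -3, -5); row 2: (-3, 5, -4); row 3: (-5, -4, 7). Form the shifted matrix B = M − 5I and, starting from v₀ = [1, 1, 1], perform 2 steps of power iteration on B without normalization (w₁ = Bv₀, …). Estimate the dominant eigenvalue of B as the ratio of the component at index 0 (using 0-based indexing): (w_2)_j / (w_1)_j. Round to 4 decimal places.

-7.6000

B = M − 5I has rows (-2, -3, -5); (-3, 0, -4); (-5, -4, 2)
w1 = Bv₀ = (-10, -7, -7)
w2 = Bw1 = (76, 58, 64)
Ratio: 76/-10 = -7.6000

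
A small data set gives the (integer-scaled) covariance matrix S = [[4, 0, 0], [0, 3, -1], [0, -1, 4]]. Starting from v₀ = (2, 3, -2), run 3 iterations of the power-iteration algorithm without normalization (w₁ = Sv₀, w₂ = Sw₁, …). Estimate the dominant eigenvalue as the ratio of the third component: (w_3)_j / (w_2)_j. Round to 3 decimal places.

w1 = Sv₀ = (8, 11, -11)
w2 = Sw1 = (32, 44, -55)
w3 = Sw2 = (128, 187, -264)
Ratio at component: -264 / -55 = 4.800

λ ≈ 4.800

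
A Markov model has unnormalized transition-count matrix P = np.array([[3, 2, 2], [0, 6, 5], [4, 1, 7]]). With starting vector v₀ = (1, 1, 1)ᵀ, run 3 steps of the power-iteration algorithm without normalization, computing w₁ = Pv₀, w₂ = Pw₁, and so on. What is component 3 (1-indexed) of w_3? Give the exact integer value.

1255

w1 = Pv₀ = (3·1 + 2·1 + 2·1; 0·1 + 6·1 + 5·1; 4·1 + 1·1 + 7·1) = (7, 11, 12)
w2 = Pw1 = (3·7 + 2·11 + 2·12; 0·7 + 6·11 + 5·12; 4·7 + 1·11 + 7·12) = (67, 126, 123)
w3 = Pw2 = (699, 1371, 1255)
The requested component of w3 is 1255.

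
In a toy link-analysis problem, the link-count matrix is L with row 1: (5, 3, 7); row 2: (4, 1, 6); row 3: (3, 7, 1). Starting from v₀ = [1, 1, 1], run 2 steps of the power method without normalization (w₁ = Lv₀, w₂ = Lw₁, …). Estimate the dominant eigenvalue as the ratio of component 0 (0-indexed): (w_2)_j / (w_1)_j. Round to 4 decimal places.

λ ≈ 12.3333

w1 = Lv₀ = (15, 11, 11)
w2 = Lw1 = (185, 137, 133)
Ratio at component: 185 / 15 = 12.3333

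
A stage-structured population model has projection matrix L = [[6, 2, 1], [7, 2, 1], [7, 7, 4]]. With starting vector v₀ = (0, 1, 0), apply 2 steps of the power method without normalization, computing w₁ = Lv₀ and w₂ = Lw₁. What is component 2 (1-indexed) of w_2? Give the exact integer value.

25

w1 = Lv₀ = (6·0 + 2·1 + 1·0; 7·0 + 2·1 + 1·0; 7·0 + 7·1 + 4·0) = (2, 2, 7)
w2 = Lw1 = (6·2 + 2·2 + 1·7; 7·2 + 2·2 + 1·7; 7·2 + 7·2 + 4·7) = (23, 25, 56)
The requested component of w2 is 25.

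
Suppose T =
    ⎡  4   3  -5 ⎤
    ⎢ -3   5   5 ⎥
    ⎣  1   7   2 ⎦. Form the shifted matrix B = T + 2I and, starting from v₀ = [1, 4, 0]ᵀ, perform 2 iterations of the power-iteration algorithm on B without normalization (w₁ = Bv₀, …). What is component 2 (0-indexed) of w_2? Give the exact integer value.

B = T + 2I has rows (6, 3, -5); (-3, 7, 5); (1, 7, 4)
w1 = Bv₀ = (6·1 + 3·4 + (-5)·0; (-3)·1 + 7·4 + 5·0; 1·1 + 7·4 + 4·0) = (18, 25, 29)
w2 = Bw1 = (6·18 + 3·25 + (-5)·29; (-3)·18 + 7·25 + 5·29; 1·18 + 7·25 + 4·29) = (38, 266, 309)
Requested component of w2: 309

309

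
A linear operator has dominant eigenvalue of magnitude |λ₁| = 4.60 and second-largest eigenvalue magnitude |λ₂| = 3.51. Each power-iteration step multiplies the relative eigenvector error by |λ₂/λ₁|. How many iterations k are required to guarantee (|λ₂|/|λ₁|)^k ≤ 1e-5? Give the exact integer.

|λ₂/λ₁| = 3.51/4.60 = 0.76304
Need k ≥ ln(1e-5) / ln(0.76304) = -11.5129 / -0.2704 ≈ 42.571
Smallest integer k satisfying the bound: 43

43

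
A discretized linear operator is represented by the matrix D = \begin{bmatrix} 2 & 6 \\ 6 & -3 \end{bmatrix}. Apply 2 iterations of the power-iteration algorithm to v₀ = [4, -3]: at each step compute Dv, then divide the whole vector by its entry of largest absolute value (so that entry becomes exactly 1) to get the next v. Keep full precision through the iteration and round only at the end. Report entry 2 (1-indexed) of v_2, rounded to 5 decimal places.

-0.89326

Dv0 = (-10.000000, 33.000000); divide by 33.000000 → v1 = (-0.303030, 1.000000)
Dv1 = (5.393939, -4.818182); divide by 5.393939 → v2 = (1.000000, -0.893258)
Requested entry of v2: -159/178 = -0.89326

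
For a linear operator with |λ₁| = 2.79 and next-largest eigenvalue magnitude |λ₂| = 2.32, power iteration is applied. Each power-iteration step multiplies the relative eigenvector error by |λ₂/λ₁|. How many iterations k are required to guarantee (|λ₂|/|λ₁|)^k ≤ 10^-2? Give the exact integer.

|λ₂/λ₁| = 2.32/2.79 = 0.83154
Need k ≥ ln(10^-2) / ln(0.83154) = -4.6052 / -0.1845 ≈ 24.964
Smallest integer k satisfying the bound: 25

25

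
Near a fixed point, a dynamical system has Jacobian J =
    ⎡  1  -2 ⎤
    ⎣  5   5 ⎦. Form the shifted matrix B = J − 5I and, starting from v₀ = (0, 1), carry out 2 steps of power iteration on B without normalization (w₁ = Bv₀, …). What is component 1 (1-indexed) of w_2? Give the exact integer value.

B = J − 5I has rows (-4, -2); (5, 0)
w1 = Bv₀ = ((-4)·0 + (-2)·1; 5·0 + 0·1) = (-2, 0)
w2 = Bw1 = ((-4)·(-2) + (-2)·0; 5·(-2) + 0·0) = (8, -10)
Requested component of w2: 8

8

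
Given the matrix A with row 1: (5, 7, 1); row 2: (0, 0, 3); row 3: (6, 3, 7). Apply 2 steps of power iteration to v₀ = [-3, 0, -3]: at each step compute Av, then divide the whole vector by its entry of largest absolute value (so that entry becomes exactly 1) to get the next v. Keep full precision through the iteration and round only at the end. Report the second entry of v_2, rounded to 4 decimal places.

0.2868

Av0 = (-18.00000, -9.00000, -39.00000); divide by -39.00000 → v1 = (0.46154, 0.23077, 1.00000)
Av1 = (4.92308, 3.00000, 10.46154); divide by 10.46154 → v2 = (0.47059, 0.28676, 1.00000)
Requested entry of v2: -117/-408 = 0.2868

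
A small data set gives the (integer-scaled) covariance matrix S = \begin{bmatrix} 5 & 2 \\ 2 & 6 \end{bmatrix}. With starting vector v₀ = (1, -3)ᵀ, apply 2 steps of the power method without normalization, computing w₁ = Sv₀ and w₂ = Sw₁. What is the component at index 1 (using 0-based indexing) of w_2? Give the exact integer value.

-98

w1 = Sv₀ = (5·1 + 2·(-3); 2·1 + 6·(-3)) = (-1, -16)
w2 = Sw1 = (5·(-1) + 2·(-16); 2·(-1) + 6·(-16)) = (-37, -98)
The requested component of w2 is -98.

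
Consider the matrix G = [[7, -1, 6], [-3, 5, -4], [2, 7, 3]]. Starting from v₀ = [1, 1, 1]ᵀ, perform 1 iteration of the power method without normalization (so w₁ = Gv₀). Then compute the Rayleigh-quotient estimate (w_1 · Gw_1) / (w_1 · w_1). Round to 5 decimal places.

λ ≈ 9.02740

w1 = Gv₀ = (7·1 + (-1)·1 + 6·1; (-3)·1 + 5·1 + (-4)·1; 2·1 + 7·1 + 3·1) = (12, -2, 12)
Gw1 = (158, -94, 46)
w1·Gw1 = 12·158 + (-2)·(-94) + 12·46 = 2636; w1·w1 = 12·12 + (-2)·(-2) + 12·12 = 292
λ ≈ 2636/292 = 9.02740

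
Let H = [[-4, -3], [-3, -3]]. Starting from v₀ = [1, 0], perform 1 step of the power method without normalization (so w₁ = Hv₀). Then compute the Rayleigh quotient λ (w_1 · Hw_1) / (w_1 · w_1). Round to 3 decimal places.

w1 = Hv₀ = ((-4)·1 + (-3)·0; (-3)·1 + (-3)·0) = (-4, -3)
Hw1 = (25, 21)
w1·Hw1 = (-4)·25 + (-3)·21 = -163; w1·w1 = (-4)·(-4) + (-3)·(-3) = 25
λ ≈ -163/25 = -6.520

-6.520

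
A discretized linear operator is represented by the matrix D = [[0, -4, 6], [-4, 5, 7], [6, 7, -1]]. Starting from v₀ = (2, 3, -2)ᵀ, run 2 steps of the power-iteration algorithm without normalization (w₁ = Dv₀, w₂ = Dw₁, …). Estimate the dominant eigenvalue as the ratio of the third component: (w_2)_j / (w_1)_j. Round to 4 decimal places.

w1 = Dv₀ = (-24, -7, 35)
w2 = Dw1 = (238, 306, -228)
Ratio at component: -228 / 35 = -6.5143

λ ≈ -6.5143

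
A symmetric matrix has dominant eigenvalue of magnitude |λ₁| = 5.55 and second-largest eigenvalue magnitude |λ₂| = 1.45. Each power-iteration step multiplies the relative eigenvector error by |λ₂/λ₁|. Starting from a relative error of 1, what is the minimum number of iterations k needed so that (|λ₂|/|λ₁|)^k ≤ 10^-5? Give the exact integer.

9

|λ₂/λ₁| = 1.45/5.55 = 0.26126
Need k ≥ ln(10^-5) / ln(0.26126) = -11.5129 / -1.3422 ≈ 8.577
Smallest integer k satisfying the bound: 9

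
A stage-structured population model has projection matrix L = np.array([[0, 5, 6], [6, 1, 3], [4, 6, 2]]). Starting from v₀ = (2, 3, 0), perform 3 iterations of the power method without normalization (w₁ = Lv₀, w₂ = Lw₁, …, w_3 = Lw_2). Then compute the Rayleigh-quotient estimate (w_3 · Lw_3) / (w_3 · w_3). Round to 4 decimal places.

10.9959

w1 = Lv₀ = (15, 15, 26)
w2 = Lw1 = (231, 183, 202)
w3 = Lw2 = (2127, 2175, 2426)
Lw3 = (25431, 22215, 26410)
w3·Lw3 = 2127·25431 + 2175·22215 + 2426·26410 = 166480022; w3·w3 = 2127·2127 + 2175·2175 + 2426·2426 = 15140230
λ ≈ 166480022/15140230 = 10.9959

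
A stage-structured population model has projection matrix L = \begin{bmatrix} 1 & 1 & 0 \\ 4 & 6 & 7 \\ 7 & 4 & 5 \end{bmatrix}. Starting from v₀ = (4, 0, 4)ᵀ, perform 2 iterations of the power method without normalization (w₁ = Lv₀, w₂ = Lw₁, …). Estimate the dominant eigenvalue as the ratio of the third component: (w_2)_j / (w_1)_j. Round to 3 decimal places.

9.250

w1 = Lv₀ = (1·4 + 1·0 + 0·4; 4·4 + 6·0 + 7·4; 7·4 + 4·0 + 5·4) = (4, 44, 48)
w2 = Lw1 = (1·4 + 1·44 + 0·48; 4·4 + 6·44 + 7·48; 7·4 + 4·44 + 5·48) = (48, 616, 444)
Ratio at component: 444 / 48 = 9.250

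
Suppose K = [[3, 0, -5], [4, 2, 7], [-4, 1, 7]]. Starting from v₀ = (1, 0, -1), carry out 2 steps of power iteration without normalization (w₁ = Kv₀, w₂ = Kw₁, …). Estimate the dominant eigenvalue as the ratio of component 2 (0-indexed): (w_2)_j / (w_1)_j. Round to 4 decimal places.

w1 = Kv₀ = (8, -3, -11)
w2 = Kw1 = (79, -51, -112)
Ratio at component: -112 / -11 = 10.1818

λ ≈ 10.1818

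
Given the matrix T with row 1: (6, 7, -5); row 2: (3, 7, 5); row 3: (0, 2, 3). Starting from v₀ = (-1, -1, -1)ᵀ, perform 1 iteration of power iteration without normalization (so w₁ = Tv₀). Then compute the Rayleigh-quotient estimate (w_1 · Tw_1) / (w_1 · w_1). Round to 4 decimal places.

w1 = Tv₀ = (6·(-1) + 7·(-1) + (-5)·(-1); 3·(-1) + 7·(-1) + 5·(-1); 0·(-1) + 2·(-1) + 3·(-1)) = (-8, -15, -5)
Tw1 = (-128, -154, -45)
w1·Tw1 = (-8)·(-128) + (-15)·(-154) + (-5)·(-45) = 3559; w1·w1 = (-8)·(-8) + (-15)·(-15) + (-5)·(-5) = 314
λ ≈ 3559/314 = 11.3344

11.3344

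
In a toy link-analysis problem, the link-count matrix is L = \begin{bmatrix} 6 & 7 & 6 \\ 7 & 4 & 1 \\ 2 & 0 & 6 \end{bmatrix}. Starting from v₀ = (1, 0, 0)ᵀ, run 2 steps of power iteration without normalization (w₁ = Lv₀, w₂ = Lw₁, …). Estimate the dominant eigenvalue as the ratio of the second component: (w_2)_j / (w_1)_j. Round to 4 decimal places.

w1 = Lv₀ = (6·1 + 7·0 + 6·0; 7·1 + 4·0 + 1·0; 2·1 + 0·0 + 6·0) = (6, 7, 2)
w2 = Lw1 = (6·6 + 7·7 + 6·2; 7·6 + 4·7 + 1·2; 2·6 + 0·7 + 6·2) = (97, 72, 24)
Ratio at component: 72 / 7 = 10.2857

10.2857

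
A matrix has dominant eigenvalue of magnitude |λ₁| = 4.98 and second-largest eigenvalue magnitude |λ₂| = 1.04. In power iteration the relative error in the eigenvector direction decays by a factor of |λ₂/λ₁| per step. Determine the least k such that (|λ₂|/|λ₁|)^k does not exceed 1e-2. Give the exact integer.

|λ₂/λ₁| = 1.04/4.98 = 0.20884
Need k ≥ ln(1e-2) / ln(0.20884) = -4.6052 / -1.5662 ≈ 2.940
Smallest integer k satisfying the bound: 3

3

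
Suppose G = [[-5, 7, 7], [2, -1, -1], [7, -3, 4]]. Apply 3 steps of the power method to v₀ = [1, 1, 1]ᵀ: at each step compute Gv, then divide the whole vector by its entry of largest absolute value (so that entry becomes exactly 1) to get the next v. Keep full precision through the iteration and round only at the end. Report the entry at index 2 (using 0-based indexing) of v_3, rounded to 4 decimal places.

0.6279

Gv0 = (9.00000, 0.00000, 8.00000); divide by 9.00000 → v1 = (1.00000, 0.00000, 0.88889)
Gv1 = (1.22222, 1.11111, 10.55556); divide by 10.55556 → v2 = (0.11579, 0.10526, 1.00000)
Gv2 = (7.15789, -0.87368, 4.49474); divide by 7.15789 → v3 = (1.00000, -0.12206, 0.62794)
Requested entry of v3: 427/680 = 0.6279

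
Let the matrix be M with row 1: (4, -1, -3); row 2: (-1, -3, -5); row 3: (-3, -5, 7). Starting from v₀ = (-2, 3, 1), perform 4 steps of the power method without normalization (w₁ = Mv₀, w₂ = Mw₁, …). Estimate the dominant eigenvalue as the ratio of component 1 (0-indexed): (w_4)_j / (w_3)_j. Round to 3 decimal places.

-0.124

w1 = Mv₀ = (-14, -12, -2)
w2 = Mw1 = (-38, 60, 88)
w3 = Mw2 = (-476, -582, 430)
w4 = Mw3 = (-2612, 72, 7348)
Ratio at component: 72 / -582 = -0.124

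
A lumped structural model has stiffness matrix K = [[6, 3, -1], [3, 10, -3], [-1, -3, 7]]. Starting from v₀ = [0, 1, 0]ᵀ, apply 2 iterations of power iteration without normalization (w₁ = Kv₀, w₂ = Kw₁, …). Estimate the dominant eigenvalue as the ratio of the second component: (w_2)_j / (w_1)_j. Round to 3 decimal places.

w1 = Kv₀ = (6·0 + 3·1 + (-1)·0; 3·0 + 10·1 + (-3)·0; (-1)·0 + (-3)·1 + 7·0) = (3, 10, -3)
w2 = Kw1 = (6·3 + 3·10 + (-1)·(-3); 3·3 + 10·10 + (-3)·(-3); (-1)·3 + (-3)·10 + 7·(-3)) = (51, 118, -54)
Ratio at component: 118 / 10 = 11.800

11.800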